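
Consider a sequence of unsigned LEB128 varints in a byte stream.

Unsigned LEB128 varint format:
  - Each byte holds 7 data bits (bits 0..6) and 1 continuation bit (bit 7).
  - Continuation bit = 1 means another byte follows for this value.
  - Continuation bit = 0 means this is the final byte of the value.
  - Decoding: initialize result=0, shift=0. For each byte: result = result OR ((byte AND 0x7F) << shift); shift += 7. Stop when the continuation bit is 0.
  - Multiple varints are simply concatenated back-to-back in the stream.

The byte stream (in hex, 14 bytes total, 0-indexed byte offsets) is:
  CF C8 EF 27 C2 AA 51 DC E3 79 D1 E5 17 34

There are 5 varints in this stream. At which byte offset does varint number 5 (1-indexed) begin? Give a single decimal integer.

Answer: 13

Derivation:
  byte[0]=0xCF cont=1 payload=0x4F=79: acc |= 79<<0 -> acc=79 shift=7
  byte[1]=0xC8 cont=1 payload=0x48=72: acc |= 72<<7 -> acc=9295 shift=14
  byte[2]=0xEF cont=1 payload=0x6F=111: acc |= 111<<14 -> acc=1827919 shift=21
  byte[3]=0x27 cont=0 payload=0x27=39: acc |= 39<<21 -> acc=83616847 shift=28 [end]
Varint 1: bytes[0:4] = CF C8 EF 27 -> value 83616847 (4 byte(s))
  byte[4]=0xC2 cont=1 payload=0x42=66: acc |= 66<<0 -> acc=66 shift=7
  byte[5]=0xAA cont=1 payload=0x2A=42: acc |= 42<<7 -> acc=5442 shift=14
  byte[6]=0x51 cont=0 payload=0x51=81: acc |= 81<<14 -> acc=1332546 shift=21 [end]
Varint 2: bytes[4:7] = C2 AA 51 -> value 1332546 (3 byte(s))
  byte[7]=0xDC cont=1 payload=0x5C=92: acc |= 92<<0 -> acc=92 shift=7
  byte[8]=0xE3 cont=1 payload=0x63=99: acc |= 99<<7 -> acc=12764 shift=14
  byte[9]=0x79 cont=0 payload=0x79=121: acc |= 121<<14 -> acc=1995228 shift=21 [end]
Varint 3: bytes[7:10] = DC E3 79 -> value 1995228 (3 byte(s))
  byte[10]=0xD1 cont=1 payload=0x51=81: acc |= 81<<0 -> acc=81 shift=7
  byte[11]=0xE5 cont=1 payload=0x65=101: acc |= 101<<7 -> acc=13009 shift=14
  byte[12]=0x17 cont=0 payload=0x17=23: acc |= 23<<14 -> acc=389841 shift=21 [end]
Varint 4: bytes[10:13] = D1 E5 17 -> value 389841 (3 byte(s))
  byte[13]=0x34 cont=0 payload=0x34=52: acc |= 52<<0 -> acc=52 shift=7 [end]
Varint 5: bytes[13:14] = 34 -> value 52 (1 byte(s))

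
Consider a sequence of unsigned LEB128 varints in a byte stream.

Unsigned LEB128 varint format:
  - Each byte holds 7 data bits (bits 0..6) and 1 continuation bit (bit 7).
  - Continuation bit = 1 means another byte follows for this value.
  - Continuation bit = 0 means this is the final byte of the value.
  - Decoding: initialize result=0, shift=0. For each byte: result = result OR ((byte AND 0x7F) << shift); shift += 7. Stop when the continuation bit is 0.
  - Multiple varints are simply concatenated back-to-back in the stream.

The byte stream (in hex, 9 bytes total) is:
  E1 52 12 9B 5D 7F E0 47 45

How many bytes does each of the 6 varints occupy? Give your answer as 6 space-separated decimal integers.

  byte[0]=0xE1 cont=1 payload=0x61=97: acc |= 97<<0 -> acc=97 shift=7
  byte[1]=0x52 cont=0 payload=0x52=82: acc |= 82<<7 -> acc=10593 shift=14 [end]
Varint 1: bytes[0:2] = E1 52 -> value 10593 (2 byte(s))
  byte[2]=0x12 cont=0 payload=0x12=18: acc |= 18<<0 -> acc=18 shift=7 [end]
Varint 2: bytes[2:3] = 12 -> value 18 (1 byte(s))
  byte[3]=0x9B cont=1 payload=0x1B=27: acc |= 27<<0 -> acc=27 shift=7
  byte[4]=0x5D cont=0 payload=0x5D=93: acc |= 93<<7 -> acc=11931 shift=14 [end]
Varint 3: bytes[3:5] = 9B 5D -> value 11931 (2 byte(s))
  byte[5]=0x7F cont=0 payload=0x7F=127: acc |= 127<<0 -> acc=127 shift=7 [end]
Varint 4: bytes[5:6] = 7F -> value 127 (1 byte(s))
  byte[6]=0xE0 cont=1 payload=0x60=96: acc |= 96<<0 -> acc=96 shift=7
  byte[7]=0x47 cont=0 payload=0x47=71: acc |= 71<<7 -> acc=9184 shift=14 [end]
Varint 5: bytes[6:8] = E0 47 -> value 9184 (2 byte(s))
  byte[8]=0x45 cont=0 payload=0x45=69: acc |= 69<<0 -> acc=69 shift=7 [end]
Varint 6: bytes[8:9] = 45 -> value 69 (1 byte(s))

Answer: 2 1 2 1 2 1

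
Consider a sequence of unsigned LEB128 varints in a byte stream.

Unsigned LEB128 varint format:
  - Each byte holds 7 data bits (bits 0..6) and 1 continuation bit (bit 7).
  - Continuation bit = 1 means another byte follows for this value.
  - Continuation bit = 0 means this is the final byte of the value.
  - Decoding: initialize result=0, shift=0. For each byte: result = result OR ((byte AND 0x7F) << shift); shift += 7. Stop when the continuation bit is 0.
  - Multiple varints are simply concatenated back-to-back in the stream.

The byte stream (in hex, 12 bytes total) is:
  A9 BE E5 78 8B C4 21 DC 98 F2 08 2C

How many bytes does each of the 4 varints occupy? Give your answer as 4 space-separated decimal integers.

  byte[0]=0xA9 cont=1 payload=0x29=41: acc |= 41<<0 -> acc=41 shift=7
  byte[1]=0xBE cont=1 payload=0x3E=62: acc |= 62<<7 -> acc=7977 shift=14
  byte[2]=0xE5 cont=1 payload=0x65=101: acc |= 101<<14 -> acc=1662761 shift=21
  byte[3]=0x78 cont=0 payload=0x78=120: acc |= 120<<21 -> acc=253321001 shift=28 [end]
Varint 1: bytes[0:4] = A9 BE E5 78 -> value 253321001 (4 byte(s))
  byte[4]=0x8B cont=1 payload=0x0B=11: acc |= 11<<0 -> acc=11 shift=7
  byte[5]=0xC4 cont=1 payload=0x44=68: acc |= 68<<7 -> acc=8715 shift=14
  byte[6]=0x21 cont=0 payload=0x21=33: acc |= 33<<14 -> acc=549387 shift=21 [end]
Varint 2: bytes[4:7] = 8B C4 21 -> value 549387 (3 byte(s))
  byte[7]=0xDC cont=1 payload=0x5C=92: acc |= 92<<0 -> acc=92 shift=7
  byte[8]=0x98 cont=1 payload=0x18=24: acc |= 24<<7 -> acc=3164 shift=14
  byte[9]=0xF2 cont=1 payload=0x72=114: acc |= 114<<14 -> acc=1870940 shift=21
  byte[10]=0x08 cont=0 payload=0x08=8: acc |= 8<<21 -> acc=18648156 shift=28 [end]
Varint 3: bytes[7:11] = DC 98 F2 08 -> value 18648156 (4 byte(s))
  byte[11]=0x2C cont=0 payload=0x2C=44: acc |= 44<<0 -> acc=44 shift=7 [end]
Varint 4: bytes[11:12] = 2C -> value 44 (1 byte(s))

Answer: 4 3 4 1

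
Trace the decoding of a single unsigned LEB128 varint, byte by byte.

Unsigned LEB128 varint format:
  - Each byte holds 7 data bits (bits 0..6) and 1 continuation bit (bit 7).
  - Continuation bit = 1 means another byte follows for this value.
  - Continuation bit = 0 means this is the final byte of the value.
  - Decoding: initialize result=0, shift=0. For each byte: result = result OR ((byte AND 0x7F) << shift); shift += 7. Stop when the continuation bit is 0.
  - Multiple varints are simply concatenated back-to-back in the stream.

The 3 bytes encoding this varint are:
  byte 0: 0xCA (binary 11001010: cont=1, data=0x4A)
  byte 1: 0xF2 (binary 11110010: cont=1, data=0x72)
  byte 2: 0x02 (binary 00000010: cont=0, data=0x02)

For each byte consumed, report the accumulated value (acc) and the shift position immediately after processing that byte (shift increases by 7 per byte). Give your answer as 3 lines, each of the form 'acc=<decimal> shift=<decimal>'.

Answer: acc=74 shift=7
acc=14666 shift=14
acc=47434 shift=21

Derivation:
byte 0=0xCA: payload=0x4A=74, contrib = 74<<0 = 74; acc -> 74, shift -> 7
byte 1=0xF2: payload=0x72=114, contrib = 114<<7 = 14592; acc -> 14666, shift -> 14
byte 2=0x02: payload=0x02=2, contrib = 2<<14 = 32768; acc -> 47434, shift -> 21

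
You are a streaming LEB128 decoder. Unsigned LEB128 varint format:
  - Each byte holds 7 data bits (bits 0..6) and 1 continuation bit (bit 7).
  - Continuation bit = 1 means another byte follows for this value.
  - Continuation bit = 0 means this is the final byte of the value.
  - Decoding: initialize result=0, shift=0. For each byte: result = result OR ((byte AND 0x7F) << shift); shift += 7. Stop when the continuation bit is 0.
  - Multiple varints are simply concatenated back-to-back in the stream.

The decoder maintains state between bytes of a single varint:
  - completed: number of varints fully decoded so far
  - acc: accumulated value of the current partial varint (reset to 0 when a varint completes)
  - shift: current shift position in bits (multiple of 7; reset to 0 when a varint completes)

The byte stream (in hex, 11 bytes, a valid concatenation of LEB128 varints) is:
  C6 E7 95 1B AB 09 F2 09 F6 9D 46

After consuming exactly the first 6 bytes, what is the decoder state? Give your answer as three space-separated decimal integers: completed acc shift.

byte[0]=0xC6 cont=1 payload=0x46: acc |= 70<<0 -> completed=0 acc=70 shift=7
byte[1]=0xE7 cont=1 payload=0x67: acc |= 103<<7 -> completed=0 acc=13254 shift=14
byte[2]=0x95 cont=1 payload=0x15: acc |= 21<<14 -> completed=0 acc=357318 shift=21
byte[3]=0x1B cont=0 payload=0x1B: varint #1 complete (value=56980422); reset -> completed=1 acc=0 shift=0
byte[4]=0xAB cont=1 payload=0x2B: acc |= 43<<0 -> completed=1 acc=43 shift=7
byte[5]=0x09 cont=0 payload=0x09: varint #2 complete (value=1195); reset -> completed=2 acc=0 shift=0

Answer: 2 0 0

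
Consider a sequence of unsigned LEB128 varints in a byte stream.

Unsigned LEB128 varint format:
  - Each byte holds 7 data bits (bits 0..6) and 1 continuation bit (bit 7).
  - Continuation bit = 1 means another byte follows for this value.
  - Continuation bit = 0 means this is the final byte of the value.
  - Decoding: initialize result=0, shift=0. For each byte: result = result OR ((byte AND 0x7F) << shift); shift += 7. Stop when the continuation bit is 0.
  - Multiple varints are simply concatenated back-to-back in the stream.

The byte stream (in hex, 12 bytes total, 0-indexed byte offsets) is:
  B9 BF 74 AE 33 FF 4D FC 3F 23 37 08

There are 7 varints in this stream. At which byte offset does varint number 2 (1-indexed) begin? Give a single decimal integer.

Answer: 3

Derivation:
  byte[0]=0xB9 cont=1 payload=0x39=57: acc |= 57<<0 -> acc=57 shift=7
  byte[1]=0xBF cont=1 payload=0x3F=63: acc |= 63<<7 -> acc=8121 shift=14
  byte[2]=0x74 cont=0 payload=0x74=116: acc |= 116<<14 -> acc=1908665 shift=21 [end]
Varint 1: bytes[0:3] = B9 BF 74 -> value 1908665 (3 byte(s))
  byte[3]=0xAE cont=1 payload=0x2E=46: acc |= 46<<0 -> acc=46 shift=7
  byte[4]=0x33 cont=0 payload=0x33=51: acc |= 51<<7 -> acc=6574 shift=14 [end]
Varint 2: bytes[3:5] = AE 33 -> value 6574 (2 byte(s))
  byte[5]=0xFF cont=1 payload=0x7F=127: acc |= 127<<0 -> acc=127 shift=7
  byte[6]=0x4D cont=0 payload=0x4D=77: acc |= 77<<7 -> acc=9983 shift=14 [end]
Varint 3: bytes[5:7] = FF 4D -> value 9983 (2 byte(s))
  byte[7]=0xFC cont=1 payload=0x7C=124: acc |= 124<<0 -> acc=124 shift=7
  byte[8]=0x3F cont=0 payload=0x3F=63: acc |= 63<<7 -> acc=8188 shift=14 [end]
Varint 4: bytes[7:9] = FC 3F -> value 8188 (2 byte(s))
  byte[9]=0x23 cont=0 payload=0x23=35: acc |= 35<<0 -> acc=35 shift=7 [end]
Varint 5: bytes[9:10] = 23 -> value 35 (1 byte(s))
  byte[10]=0x37 cont=0 payload=0x37=55: acc |= 55<<0 -> acc=55 shift=7 [end]
Varint 6: bytes[10:11] = 37 -> value 55 (1 byte(s))
  byte[11]=0x08 cont=0 payload=0x08=8: acc |= 8<<0 -> acc=8 shift=7 [end]
Varint 7: bytes[11:12] = 08 -> value 8 (1 byte(s))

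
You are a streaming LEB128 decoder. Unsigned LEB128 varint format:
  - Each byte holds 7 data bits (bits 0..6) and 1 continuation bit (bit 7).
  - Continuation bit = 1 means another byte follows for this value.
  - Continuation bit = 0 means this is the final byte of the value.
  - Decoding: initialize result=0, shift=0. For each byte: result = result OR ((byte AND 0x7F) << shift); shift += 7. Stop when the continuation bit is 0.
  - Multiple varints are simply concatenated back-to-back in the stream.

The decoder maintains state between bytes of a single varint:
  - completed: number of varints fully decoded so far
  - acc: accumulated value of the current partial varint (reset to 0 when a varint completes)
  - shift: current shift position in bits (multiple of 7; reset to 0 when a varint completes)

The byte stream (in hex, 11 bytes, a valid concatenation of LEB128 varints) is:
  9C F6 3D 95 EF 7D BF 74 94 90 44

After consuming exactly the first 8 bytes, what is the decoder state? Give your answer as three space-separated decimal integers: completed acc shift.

byte[0]=0x9C cont=1 payload=0x1C: acc |= 28<<0 -> completed=0 acc=28 shift=7
byte[1]=0xF6 cont=1 payload=0x76: acc |= 118<<7 -> completed=0 acc=15132 shift=14
byte[2]=0x3D cont=0 payload=0x3D: varint #1 complete (value=1014556); reset -> completed=1 acc=0 shift=0
byte[3]=0x95 cont=1 payload=0x15: acc |= 21<<0 -> completed=1 acc=21 shift=7
byte[4]=0xEF cont=1 payload=0x6F: acc |= 111<<7 -> completed=1 acc=14229 shift=14
byte[5]=0x7D cont=0 payload=0x7D: varint #2 complete (value=2062229); reset -> completed=2 acc=0 shift=0
byte[6]=0xBF cont=1 payload=0x3F: acc |= 63<<0 -> completed=2 acc=63 shift=7
byte[7]=0x74 cont=0 payload=0x74: varint #3 complete (value=14911); reset -> completed=3 acc=0 shift=0

Answer: 3 0 0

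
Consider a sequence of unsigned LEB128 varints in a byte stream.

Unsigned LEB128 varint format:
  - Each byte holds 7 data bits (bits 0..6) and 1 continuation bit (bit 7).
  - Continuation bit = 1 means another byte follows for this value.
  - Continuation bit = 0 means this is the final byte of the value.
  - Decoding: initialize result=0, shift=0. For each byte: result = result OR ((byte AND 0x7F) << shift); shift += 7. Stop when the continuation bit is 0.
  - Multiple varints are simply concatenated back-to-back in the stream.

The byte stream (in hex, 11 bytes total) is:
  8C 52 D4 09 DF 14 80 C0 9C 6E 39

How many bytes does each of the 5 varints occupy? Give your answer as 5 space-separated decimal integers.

  byte[0]=0x8C cont=1 payload=0x0C=12: acc |= 12<<0 -> acc=12 shift=7
  byte[1]=0x52 cont=0 payload=0x52=82: acc |= 82<<7 -> acc=10508 shift=14 [end]
Varint 1: bytes[0:2] = 8C 52 -> value 10508 (2 byte(s))
  byte[2]=0xD4 cont=1 payload=0x54=84: acc |= 84<<0 -> acc=84 shift=7
  byte[3]=0x09 cont=0 payload=0x09=9: acc |= 9<<7 -> acc=1236 shift=14 [end]
Varint 2: bytes[2:4] = D4 09 -> value 1236 (2 byte(s))
  byte[4]=0xDF cont=1 payload=0x5F=95: acc |= 95<<0 -> acc=95 shift=7
  byte[5]=0x14 cont=0 payload=0x14=20: acc |= 20<<7 -> acc=2655 shift=14 [end]
Varint 3: bytes[4:6] = DF 14 -> value 2655 (2 byte(s))
  byte[6]=0x80 cont=1 payload=0x00=0: acc |= 0<<0 -> acc=0 shift=7
  byte[7]=0xC0 cont=1 payload=0x40=64: acc |= 64<<7 -> acc=8192 shift=14
  byte[8]=0x9C cont=1 payload=0x1C=28: acc |= 28<<14 -> acc=466944 shift=21
  byte[9]=0x6E cont=0 payload=0x6E=110: acc |= 110<<21 -> acc=231153664 shift=28 [end]
Varint 4: bytes[6:10] = 80 C0 9C 6E -> value 231153664 (4 byte(s))
  byte[10]=0x39 cont=0 payload=0x39=57: acc |= 57<<0 -> acc=57 shift=7 [end]
Varint 5: bytes[10:11] = 39 -> value 57 (1 byte(s))

Answer: 2 2 2 4 1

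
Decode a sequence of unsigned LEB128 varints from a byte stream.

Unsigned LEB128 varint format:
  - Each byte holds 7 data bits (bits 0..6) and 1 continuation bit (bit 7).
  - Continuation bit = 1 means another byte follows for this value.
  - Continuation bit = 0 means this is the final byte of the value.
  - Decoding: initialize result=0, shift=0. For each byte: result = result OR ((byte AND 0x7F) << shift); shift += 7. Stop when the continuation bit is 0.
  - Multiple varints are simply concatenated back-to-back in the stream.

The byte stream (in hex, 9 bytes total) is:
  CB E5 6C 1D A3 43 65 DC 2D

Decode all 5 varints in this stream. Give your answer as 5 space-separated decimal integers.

Answer: 1782475 29 8611 101 5852

Derivation:
  byte[0]=0xCB cont=1 payload=0x4B=75: acc |= 75<<0 -> acc=75 shift=7
  byte[1]=0xE5 cont=1 payload=0x65=101: acc |= 101<<7 -> acc=13003 shift=14
  byte[2]=0x6C cont=0 payload=0x6C=108: acc |= 108<<14 -> acc=1782475 shift=21 [end]
Varint 1: bytes[0:3] = CB E5 6C -> value 1782475 (3 byte(s))
  byte[3]=0x1D cont=0 payload=0x1D=29: acc |= 29<<0 -> acc=29 shift=7 [end]
Varint 2: bytes[3:4] = 1D -> value 29 (1 byte(s))
  byte[4]=0xA3 cont=1 payload=0x23=35: acc |= 35<<0 -> acc=35 shift=7
  byte[5]=0x43 cont=0 payload=0x43=67: acc |= 67<<7 -> acc=8611 shift=14 [end]
Varint 3: bytes[4:6] = A3 43 -> value 8611 (2 byte(s))
  byte[6]=0x65 cont=0 payload=0x65=101: acc |= 101<<0 -> acc=101 shift=7 [end]
Varint 4: bytes[6:7] = 65 -> value 101 (1 byte(s))
  byte[7]=0xDC cont=1 payload=0x5C=92: acc |= 92<<0 -> acc=92 shift=7
  byte[8]=0x2D cont=0 payload=0x2D=45: acc |= 45<<7 -> acc=5852 shift=14 [end]
Varint 5: bytes[7:9] = DC 2D -> value 5852 (2 byte(s))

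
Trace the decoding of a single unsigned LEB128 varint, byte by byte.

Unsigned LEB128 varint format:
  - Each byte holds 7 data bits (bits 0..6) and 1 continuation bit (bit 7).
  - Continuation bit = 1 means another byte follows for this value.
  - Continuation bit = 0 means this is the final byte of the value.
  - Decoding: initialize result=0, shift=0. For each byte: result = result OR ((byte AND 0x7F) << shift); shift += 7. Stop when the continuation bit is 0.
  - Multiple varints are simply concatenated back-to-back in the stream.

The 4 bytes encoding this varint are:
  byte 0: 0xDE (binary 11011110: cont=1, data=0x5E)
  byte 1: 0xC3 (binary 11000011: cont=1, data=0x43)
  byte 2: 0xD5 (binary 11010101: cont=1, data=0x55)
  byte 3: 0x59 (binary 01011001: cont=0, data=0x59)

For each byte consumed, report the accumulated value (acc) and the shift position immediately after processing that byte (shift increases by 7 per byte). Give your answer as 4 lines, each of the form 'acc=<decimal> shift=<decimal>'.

Answer: acc=94 shift=7
acc=8670 shift=14
acc=1401310 shift=21
acc=188047838 shift=28

Derivation:
byte 0=0xDE: payload=0x5E=94, contrib = 94<<0 = 94; acc -> 94, shift -> 7
byte 1=0xC3: payload=0x43=67, contrib = 67<<7 = 8576; acc -> 8670, shift -> 14
byte 2=0xD5: payload=0x55=85, contrib = 85<<14 = 1392640; acc -> 1401310, shift -> 21
byte 3=0x59: payload=0x59=89, contrib = 89<<21 = 186646528; acc -> 188047838, shift -> 28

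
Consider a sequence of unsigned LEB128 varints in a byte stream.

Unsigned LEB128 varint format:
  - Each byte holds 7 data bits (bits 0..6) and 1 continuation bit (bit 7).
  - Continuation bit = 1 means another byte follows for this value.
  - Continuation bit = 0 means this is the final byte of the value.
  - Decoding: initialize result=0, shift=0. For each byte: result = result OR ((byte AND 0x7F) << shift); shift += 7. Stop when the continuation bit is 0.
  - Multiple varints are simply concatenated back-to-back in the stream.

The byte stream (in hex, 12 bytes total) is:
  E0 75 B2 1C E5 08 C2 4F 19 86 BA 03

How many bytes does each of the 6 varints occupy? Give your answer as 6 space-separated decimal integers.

Answer: 2 2 2 2 1 3

Derivation:
  byte[0]=0xE0 cont=1 payload=0x60=96: acc |= 96<<0 -> acc=96 shift=7
  byte[1]=0x75 cont=0 payload=0x75=117: acc |= 117<<7 -> acc=15072 shift=14 [end]
Varint 1: bytes[0:2] = E0 75 -> value 15072 (2 byte(s))
  byte[2]=0xB2 cont=1 payload=0x32=50: acc |= 50<<0 -> acc=50 shift=7
  byte[3]=0x1C cont=0 payload=0x1C=28: acc |= 28<<7 -> acc=3634 shift=14 [end]
Varint 2: bytes[2:4] = B2 1C -> value 3634 (2 byte(s))
  byte[4]=0xE5 cont=1 payload=0x65=101: acc |= 101<<0 -> acc=101 shift=7
  byte[5]=0x08 cont=0 payload=0x08=8: acc |= 8<<7 -> acc=1125 shift=14 [end]
Varint 3: bytes[4:6] = E5 08 -> value 1125 (2 byte(s))
  byte[6]=0xC2 cont=1 payload=0x42=66: acc |= 66<<0 -> acc=66 shift=7
  byte[7]=0x4F cont=0 payload=0x4F=79: acc |= 79<<7 -> acc=10178 shift=14 [end]
Varint 4: bytes[6:8] = C2 4F -> value 10178 (2 byte(s))
  byte[8]=0x19 cont=0 payload=0x19=25: acc |= 25<<0 -> acc=25 shift=7 [end]
Varint 5: bytes[8:9] = 19 -> value 25 (1 byte(s))
  byte[9]=0x86 cont=1 payload=0x06=6: acc |= 6<<0 -> acc=6 shift=7
  byte[10]=0xBA cont=1 payload=0x3A=58: acc |= 58<<7 -> acc=7430 shift=14
  byte[11]=0x03 cont=0 payload=0x03=3: acc |= 3<<14 -> acc=56582 shift=21 [end]
Varint 6: bytes[9:12] = 86 BA 03 -> value 56582 (3 byte(s))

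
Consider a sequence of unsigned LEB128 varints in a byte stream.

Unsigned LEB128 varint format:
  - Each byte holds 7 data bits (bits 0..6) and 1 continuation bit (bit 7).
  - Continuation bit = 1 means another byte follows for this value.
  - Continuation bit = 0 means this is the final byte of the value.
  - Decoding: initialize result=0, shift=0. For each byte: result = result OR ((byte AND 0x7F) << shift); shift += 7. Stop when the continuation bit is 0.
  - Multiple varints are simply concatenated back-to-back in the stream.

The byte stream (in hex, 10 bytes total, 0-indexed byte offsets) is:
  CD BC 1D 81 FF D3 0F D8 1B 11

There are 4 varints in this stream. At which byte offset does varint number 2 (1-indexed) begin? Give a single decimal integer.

  byte[0]=0xCD cont=1 payload=0x4D=77: acc |= 77<<0 -> acc=77 shift=7
  byte[1]=0xBC cont=1 payload=0x3C=60: acc |= 60<<7 -> acc=7757 shift=14
  byte[2]=0x1D cont=0 payload=0x1D=29: acc |= 29<<14 -> acc=482893 shift=21 [end]
Varint 1: bytes[0:3] = CD BC 1D -> value 482893 (3 byte(s))
  byte[3]=0x81 cont=1 payload=0x01=1: acc |= 1<<0 -> acc=1 shift=7
  byte[4]=0xFF cont=1 payload=0x7F=127: acc |= 127<<7 -> acc=16257 shift=14
  byte[5]=0xD3 cont=1 payload=0x53=83: acc |= 83<<14 -> acc=1376129 shift=21
  byte[6]=0x0F cont=0 payload=0x0F=15: acc |= 15<<21 -> acc=32833409 shift=28 [end]
Varint 2: bytes[3:7] = 81 FF D3 0F -> value 32833409 (4 byte(s))
  byte[7]=0xD8 cont=1 payload=0x58=88: acc |= 88<<0 -> acc=88 shift=7
  byte[8]=0x1B cont=0 payload=0x1B=27: acc |= 27<<7 -> acc=3544 shift=14 [end]
Varint 3: bytes[7:9] = D8 1B -> value 3544 (2 byte(s))
  byte[9]=0x11 cont=0 payload=0x11=17: acc |= 17<<0 -> acc=17 shift=7 [end]
Varint 4: bytes[9:10] = 11 -> value 17 (1 byte(s))

Answer: 3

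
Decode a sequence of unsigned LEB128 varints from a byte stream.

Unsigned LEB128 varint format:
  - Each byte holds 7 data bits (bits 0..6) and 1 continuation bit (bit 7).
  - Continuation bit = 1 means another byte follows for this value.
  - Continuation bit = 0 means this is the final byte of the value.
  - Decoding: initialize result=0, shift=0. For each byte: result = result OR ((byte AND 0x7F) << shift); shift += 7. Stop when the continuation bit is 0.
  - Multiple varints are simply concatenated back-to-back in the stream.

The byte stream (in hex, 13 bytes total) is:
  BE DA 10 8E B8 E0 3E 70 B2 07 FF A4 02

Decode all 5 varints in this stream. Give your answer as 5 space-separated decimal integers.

  byte[0]=0xBE cont=1 payload=0x3E=62: acc |= 62<<0 -> acc=62 shift=7
  byte[1]=0xDA cont=1 payload=0x5A=90: acc |= 90<<7 -> acc=11582 shift=14
  byte[2]=0x10 cont=0 payload=0x10=16: acc |= 16<<14 -> acc=273726 shift=21 [end]
Varint 1: bytes[0:3] = BE DA 10 -> value 273726 (3 byte(s))
  byte[3]=0x8E cont=1 payload=0x0E=14: acc |= 14<<0 -> acc=14 shift=7
  byte[4]=0xB8 cont=1 payload=0x38=56: acc |= 56<<7 -> acc=7182 shift=14
  byte[5]=0xE0 cont=1 payload=0x60=96: acc |= 96<<14 -> acc=1580046 shift=21
  byte[6]=0x3E cont=0 payload=0x3E=62: acc |= 62<<21 -> acc=131603470 shift=28 [end]
Varint 2: bytes[3:7] = 8E B8 E0 3E -> value 131603470 (4 byte(s))
  byte[7]=0x70 cont=0 payload=0x70=112: acc |= 112<<0 -> acc=112 shift=7 [end]
Varint 3: bytes[7:8] = 70 -> value 112 (1 byte(s))
  byte[8]=0xB2 cont=1 payload=0x32=50: acc |= 50<<0 -> acc=50 shift=7
  byte[9]=0x07 cont=0 payload=0x07=7: acc |= 7<<7 -> acc=946 shift=14 [end]
Varint 4: bytes[8:10] = B2 07 -> value 946 (2 byte(s))
  byte[10]=0xFF cont=1 payload=0x7F=127: acc |= 127<<0 -> acc=127 shift=7
  byte[11]=0xA4 cont=1 payload=0x24=36: acc |= 36<<7 -> acc=4735 shift=14
  byte[12]=0x02 cont=0 payload=0x02=2: acc |= 2<<14 -> acc=37503 shift=21 [end]
Varint 5: bytes[10:13] = FF A4 02 -> value 37503 (3 byte(s))

Answer: 273726 131603470 112 946 37503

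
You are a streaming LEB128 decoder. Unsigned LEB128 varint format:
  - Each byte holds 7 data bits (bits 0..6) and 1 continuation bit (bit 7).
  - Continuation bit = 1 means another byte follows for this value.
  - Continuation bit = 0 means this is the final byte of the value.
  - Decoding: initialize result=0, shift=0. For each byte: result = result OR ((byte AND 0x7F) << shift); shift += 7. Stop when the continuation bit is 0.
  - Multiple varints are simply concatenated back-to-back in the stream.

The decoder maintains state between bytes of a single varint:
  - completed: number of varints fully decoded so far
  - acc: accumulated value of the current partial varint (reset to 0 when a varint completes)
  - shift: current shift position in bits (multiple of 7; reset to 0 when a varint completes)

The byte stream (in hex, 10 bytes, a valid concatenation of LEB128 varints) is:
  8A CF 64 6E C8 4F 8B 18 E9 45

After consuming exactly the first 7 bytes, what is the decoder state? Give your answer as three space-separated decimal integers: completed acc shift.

byte[0]=0x8A cont=1 payload=0x0A: acc |= 10<<0 -> completed=0 acc=10 shift=7
byte[1]=0xCF cont=1 payload=0x4F: acc |= 79<<7 -> completed=0 acc=10122 shift=14
byte[2]=0x64 cont=0 payload=0x64: varint #1 complete (value=1648522); reset -> completed=1 acc=0 shift=0
byte[3]=0x6E cont=0 payload=0x6E: varint #2 complete (value=110); reset -> completed=2 acc=0 shift=0
byte[4]=0xC8 cont=1 payload=0x48: acc |= 72<<0 -> completed=2 acc=72 shift=7
byte[5]=0x4F cont=0 payload=0x4F: varint #3 complete (value=10184); reset -> completed=3 acc=0 shift=0
byte[6]=0x8B cont=1 payload=0x0B: acc |= 11<<0 -> completed=3 acc=11 shift=7

Answer: 3 11 7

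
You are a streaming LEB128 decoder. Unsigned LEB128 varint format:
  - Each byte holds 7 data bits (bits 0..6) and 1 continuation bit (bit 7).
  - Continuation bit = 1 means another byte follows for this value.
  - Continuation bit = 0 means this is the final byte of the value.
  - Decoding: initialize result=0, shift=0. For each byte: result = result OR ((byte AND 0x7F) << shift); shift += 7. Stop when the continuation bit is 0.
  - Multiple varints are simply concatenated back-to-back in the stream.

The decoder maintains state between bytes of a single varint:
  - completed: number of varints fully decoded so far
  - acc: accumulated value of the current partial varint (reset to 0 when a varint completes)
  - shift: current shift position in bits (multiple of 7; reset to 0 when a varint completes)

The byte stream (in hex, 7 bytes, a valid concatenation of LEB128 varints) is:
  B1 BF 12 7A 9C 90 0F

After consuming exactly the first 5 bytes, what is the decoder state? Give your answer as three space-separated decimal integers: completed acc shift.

byte[0]=0xB1 cont=1 payload=0x31: acc |= 49<<0 -> completed=0 acc=49 shift=7
byte[1]=0xBF cont=1 payload=0x3F: acc |= 63<<7 -> completed=0 acc=8113 shift=14
byte[2]=0x12 cont=0 payload=0x12: varint #1 complete (value=303025); reset -> completed=1 acc=0 shift=0
byte[3]=0x7A cont=0 payload=0x7A: varint #2 complete (value=122); reset -> completed=2 acc=0 shift=0
byte[4]=0x9C cont=1 payload=0x1C: acc |= 28<<0 -> completed=2 acc=28 shift=7

Answer: 2 28 7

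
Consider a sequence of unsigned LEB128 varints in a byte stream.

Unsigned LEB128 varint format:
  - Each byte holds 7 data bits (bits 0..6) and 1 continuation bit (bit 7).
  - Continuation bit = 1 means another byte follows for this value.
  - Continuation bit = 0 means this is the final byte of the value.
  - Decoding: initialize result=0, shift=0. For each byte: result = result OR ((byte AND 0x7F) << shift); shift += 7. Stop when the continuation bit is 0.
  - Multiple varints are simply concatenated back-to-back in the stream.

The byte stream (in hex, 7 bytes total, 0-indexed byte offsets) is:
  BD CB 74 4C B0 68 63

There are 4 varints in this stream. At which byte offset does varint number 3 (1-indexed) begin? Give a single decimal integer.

Answer: 4

Derivation:
  byte[0]=0xBD cont=1 payload=0x3D=61: acc |= 61<<0 -> acc=61 shift=7
  byte[1]=0xCB cont=1 payload=0x4B=75: acc |= 75<<7 -> acc=9661 shift=14
  byte[2]=0x74 cont=0 payload=0x74=116: acc |= 116<<14 -> acc=1910205 shift=21 [end]
Varint 1: bytes[0:3] = BD CB 74 -> value 1910205 (3 byte(s))
  byte[3]=0x4C cont=0 payload=0x4C=76: acc |= 76<<0 -> acc=76 shift=7 [end]
Varint 2: bytes[3:4] = 4C -> value 76 (1 byte(s))
  byte[4]=0xB0 cont=1 payload=0x30=48: acc |= 48<<0 -> acc=48 shift=7
  byte[5]=0x68 cont=0 payload=0x68=104: acc |= 104<<7 -> acc=13360 shift=14 [end]
Varint 3: bytes[4:6] = B0 68 -> value 13360 (2 byte(s))
  byte[6]=0x63 cont=0 payload=0x63=99: acc |= 99<<0 -> acc=99 shift=7 [end]
Varint 4: bytes[6:7] = 63 -> value 99 (1 byte(s))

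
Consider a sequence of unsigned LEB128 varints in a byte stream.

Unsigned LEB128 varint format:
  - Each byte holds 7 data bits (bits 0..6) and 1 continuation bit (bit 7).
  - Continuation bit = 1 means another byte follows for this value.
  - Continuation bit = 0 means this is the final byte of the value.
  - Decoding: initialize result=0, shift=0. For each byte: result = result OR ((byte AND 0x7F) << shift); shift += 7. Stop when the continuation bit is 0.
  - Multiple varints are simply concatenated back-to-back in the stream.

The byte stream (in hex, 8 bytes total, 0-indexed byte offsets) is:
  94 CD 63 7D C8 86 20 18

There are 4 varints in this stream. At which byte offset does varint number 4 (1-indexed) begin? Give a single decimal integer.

Answer: 7

Derivation:
  byte[0]=0x94 cont=1 payload=0x14=20: acc |= 20<<0 -> acc=20 shift=7
  byte[1]=0xCD cont=1 payload=0x4D=77: acc |= 77<<7 -> acc=9876 shift=14
  byte[2]=0x63 cont=0 payload=0x63=99: acc |= 99<<14 -> acc=1631892 shift=21 [end]
Varint 1: bytes[0:3] = 94 CD 63 -> value 1631892 (3 byte(s))
  byte[3]=0x7D cont=0 payload=0x7D=125: acc |= 125<<0 -> acc=125 shift=7 [end]
Varint 2: bytes[3:4] = 7D -> value 125 (1 byte(s))
  byte[4]=0xC8 cont=1 payload=0x48=72: acc |= 72<<0 -> acc=72 shift=7
  byte[5]=0x86 cont=1 payload=0x06=6: acc |= 6<<7 -> acc=840 shift=14
  byte[6]=0x20 cont=0 payload=0x20=32: acc |= 32<<14 -> acc=525128 shift=21 [end]
Varint 3: bytes[4:7] = C8 86 20 -> value 525128 (3 byte(s))
  byte[7]=0x18 cont=0 payload=0x18=24: acc |= 24<<0 -> acc=24 shift=7 [end]
Varint 4: bytes[7:8] = 18 -> value 24 (1 byte(s))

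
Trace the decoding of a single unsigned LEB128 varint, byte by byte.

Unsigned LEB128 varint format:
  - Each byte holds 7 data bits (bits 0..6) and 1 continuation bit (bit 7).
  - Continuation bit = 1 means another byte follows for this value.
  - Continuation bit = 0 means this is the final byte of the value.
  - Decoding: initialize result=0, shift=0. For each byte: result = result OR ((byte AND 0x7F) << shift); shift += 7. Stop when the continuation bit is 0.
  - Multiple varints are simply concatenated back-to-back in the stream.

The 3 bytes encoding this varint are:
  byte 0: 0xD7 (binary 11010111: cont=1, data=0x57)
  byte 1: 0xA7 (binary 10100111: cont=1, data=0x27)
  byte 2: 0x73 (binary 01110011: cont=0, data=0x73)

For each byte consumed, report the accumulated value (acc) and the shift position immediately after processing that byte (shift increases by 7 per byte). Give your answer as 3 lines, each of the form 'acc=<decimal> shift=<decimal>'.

byte 0=0xD7: payload=0x57=87, contrib = 87<<0 = 87; acc -> 87, shift -> 7
byte 1=0xA7: payload=0x27=39, contrib = 39<<7 = 4992; acc -> 5079, shift -> 14
byte 2=0x73: payload=0x73=115, contrib = 115<<14 = 1884160; acc -> 1889239, shift -> 21

Answer: acc=87 shift=7
acc=5079 shift=14
acc=1889239 shift=21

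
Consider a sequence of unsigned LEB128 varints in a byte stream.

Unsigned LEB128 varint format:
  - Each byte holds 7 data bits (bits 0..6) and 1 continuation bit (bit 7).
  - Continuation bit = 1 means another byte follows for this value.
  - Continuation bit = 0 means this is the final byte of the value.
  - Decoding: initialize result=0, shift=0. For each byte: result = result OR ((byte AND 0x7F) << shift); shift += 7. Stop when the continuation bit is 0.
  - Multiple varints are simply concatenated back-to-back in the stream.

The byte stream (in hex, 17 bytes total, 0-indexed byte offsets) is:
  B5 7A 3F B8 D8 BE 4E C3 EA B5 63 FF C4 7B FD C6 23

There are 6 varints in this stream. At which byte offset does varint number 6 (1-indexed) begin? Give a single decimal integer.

Answer: 14

Derivation:
  byte[0]=0xB5 cont=1 payload=0x35=53: acc |= 53<<0 -> acc=53 shift=7
  byte[1]=0x7A cont=0 payload=0x7A=122: acc |= 122<<7 -> acc=15669 shift=14 [end]
Varint 1: bytes[0:2] = B5 7A -> value 15669 (2 byte(s))
  byte[2]=0x3F cont=0 payload=0x3F=63: acc |= 63<<0 -> acc=63 shift=7 [end]
Varint 2: bytes[2:3] = 3F -> value 63 (1 byte(s))
  byte[3]=0xB8 cont=1 payload=0x38=56: acc |= 56<<0 -> acc=56 shift=7
  byte[4]=0xD8 cont=1 payload=0x58=88: acc |= 88<<7 -> acc=11320 shift=14
  byte[5]=0xBE cont=1 payload=0x3E=62: acc |= 62<<14 -> acc=1027128 shift=21
  byte[6]=0x4E cont=0 payload=0x4E=78: acc |= 78<<21 -> acc=164604984 shift=28 [end]
Varint 3: bytes[3:7] = B8 D8 BE 4E -> value 164604984 (4 byte(s))
  byte[7]=0xC3 cont=1 payload=0x43=67: acc |= 67<<0 -> acc=67 shift=7
  byte[8]=0xEA cont=1 payload=0x6A=106: acc |= 106<<7 -> acc=13635 shift=14
  byte[9]=0xB5 cont=1 payload=0x35=53: acc |= 53<<14 -> acc=881987 shift=21
  byte[10]=0x63 cont=0 payload=0x63=99: acc |= 99<<21 -> acc=208500035 shift=28 [end]
Varint 4: bytes[7:11] = C3 EA B5 63 -> value 208500035 (4 byte(s))
  byte[11]=0xFF cont=1 payload=0x7F=127: acc |= 127<<0 -> acc=127 shift=7
  byte[12]=0xC4 cont=1 payload=0x44=68: acc |= 68<<7 -> acc=8831 shift=14
  byte[13]=0x7B cont=0 payload=0x7B=123: acc |= 123<<14 -> acc=2024063 shift=21 [end]
Varint 5: bytes[11:14] = FF C4 7B -> value 2024063 (3 byte(s))
  byte[14]=0xFD cont=1 payload=0x7D=125: acc |= 125<<0 -> acc=125 shift=7
  byte[15]=0xC6 cont=1 payload=0x46=70: acc |= 70<<7 -> acc=9085 shift=14
  byte[16]=0x23 cont=0 payload=0x23=35: acc |= 35<<14 -> acc=582525 shift=21 [end]
Varint 6: bytes[14:17] = FD C6 23 -> value 582525 (3 byte(s))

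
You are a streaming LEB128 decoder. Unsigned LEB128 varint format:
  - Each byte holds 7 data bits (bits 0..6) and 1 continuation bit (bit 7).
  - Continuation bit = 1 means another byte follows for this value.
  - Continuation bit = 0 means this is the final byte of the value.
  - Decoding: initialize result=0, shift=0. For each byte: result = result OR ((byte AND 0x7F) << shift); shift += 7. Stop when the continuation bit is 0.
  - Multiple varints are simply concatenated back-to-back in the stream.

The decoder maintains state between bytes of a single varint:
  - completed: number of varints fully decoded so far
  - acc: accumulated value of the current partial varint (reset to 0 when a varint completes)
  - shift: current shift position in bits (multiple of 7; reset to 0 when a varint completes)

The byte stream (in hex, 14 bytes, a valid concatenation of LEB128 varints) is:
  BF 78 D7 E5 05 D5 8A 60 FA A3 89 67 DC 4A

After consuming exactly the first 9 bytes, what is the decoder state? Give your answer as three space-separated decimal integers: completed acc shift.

byte[0]=0xBF cont=1 payload=0x3F: acc |= 63<<0 -> completed=0 acc=63 shift=7
byte[1]=0x78 cont=0 payload=0x78: varint #1 complete (value=15423); reset -> completed=1 acc=0 shift=0
byte[2]=0xD7 cont=1 payload=0x57: acc |= 87<<0 -> completed=1 acc=87 shift=7
byte[3]=0xE5 cont=1 payload=0x65: acc |= 101<<7 -> completed=1 acc=13015 shift=14
byte[4]=0x05 cont=0 payload=0x05: varint #2 complete (value=94935); reset -> completed=2 acc=0 shift=0
byte[5]=0xD5 cont=1 payload=0x55: acc |= 85<<0 -> completed=2 acc=85 shift=7
byte[6]=0x8A cont=1 payload=0x0A: acc |= 10<<7 -> completed=2 acc=1365 shift=14
byte[7]=0x60 cont=0 payload=0x60: varint #3 complete (value=1574229); reset -> completed=3 acc=0 shift=0
byte[8]=0xFA cont=1 payload=0x7A: acc |= 122<<0 -> completed=3 acc=122 shift=7

Answer: 3 122 7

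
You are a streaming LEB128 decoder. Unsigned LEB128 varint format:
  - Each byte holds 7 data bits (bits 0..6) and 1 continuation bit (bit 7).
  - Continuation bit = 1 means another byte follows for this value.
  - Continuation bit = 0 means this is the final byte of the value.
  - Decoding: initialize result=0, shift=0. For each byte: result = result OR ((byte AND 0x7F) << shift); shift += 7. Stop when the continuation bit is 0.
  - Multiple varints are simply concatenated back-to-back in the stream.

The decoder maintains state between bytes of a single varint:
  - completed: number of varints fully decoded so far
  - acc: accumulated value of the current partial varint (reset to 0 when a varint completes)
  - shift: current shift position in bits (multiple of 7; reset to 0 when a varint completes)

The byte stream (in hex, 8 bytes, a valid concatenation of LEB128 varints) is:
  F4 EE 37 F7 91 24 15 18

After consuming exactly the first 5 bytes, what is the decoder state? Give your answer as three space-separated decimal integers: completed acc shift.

byte[0]=0xF4 cont=1 payload=0x74: acc |= 116<<0 -> completed=0 acc=116 shift=7
byte[1]=0xEE cont=1 payload=0x6E: acc |= 110<<7 -> completed=0 acc=14196 shift=14
byte[2]=0x37 cont=0 payload=0x37: varint #1 complete (value=915316); reset -> completed=1 acc=0 shift=0
byte[3]=0xF7 cont=1 payload=0x77: acc |= 119<<0 -> completed=1 acc=119 shift=7
byte[4]=0x91 cont=1 payload=0x11: acc |= 17<<7 -> completed=1 acc=2295 shift=14

Answer: 1 2295 14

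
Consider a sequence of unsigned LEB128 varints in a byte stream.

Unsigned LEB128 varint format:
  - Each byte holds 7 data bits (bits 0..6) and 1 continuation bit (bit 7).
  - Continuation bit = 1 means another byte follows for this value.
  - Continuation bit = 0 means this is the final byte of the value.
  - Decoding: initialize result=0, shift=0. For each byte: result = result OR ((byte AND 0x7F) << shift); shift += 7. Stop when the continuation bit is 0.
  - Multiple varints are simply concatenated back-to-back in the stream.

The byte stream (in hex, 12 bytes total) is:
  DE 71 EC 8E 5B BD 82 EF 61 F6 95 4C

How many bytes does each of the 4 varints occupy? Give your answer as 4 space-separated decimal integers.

Answer: 2 3 4 3

Derivation:
  byte[0]=0xDE cont=1 payload=0x5E=94: acc |= 94<<0 -> acc=94 shift=7
  byte[1]=0x71 cont=0 payload=0x71=113: acc |= 113<<7 -> acc=14558 shift=14 [end]
Varint 1: bytes[0:2] = DE 71 -> value 14558 (2 byte(s))
  byte[2]=0xEC cont=1 payload=0x6C=108: acc |= 108<<0 -> acc=108 shift=7
  byte[3]=0x8E cont=1 payload=0x0E=14: acc |= 14<<7 -> acc=1900 shift=14
  byte[4]=0x5B cont=0 payload=0x5B=91: acc |= 91<<14 -> acc=1492844 shift=21 [end]
Varint 2: bytes[2:5] = EC 8E 5B -> value 1492844 (3 byte(s))
  byte[5]=0xBD cont=1 payload=0x3D=61: acc |= 61<<0 -> acc=61 shift=7
  byte[6]=0x82 cont=1 payload=0x02=2: acc |= 2<<7 -> acc=317 shift=14
  byte[7]=0xEF cont=1 payload=0x6F=111: acc |= 111<<14 -> acc=1818941 shift=21
  byte[8]=0x61 cont=0 payload=0x61=97: acc |= 97<<21 -> acc=205242685 shift=28 [end]
Varint 3: bytes[5:9] = BD 82 EF 61 -> value 205242685 (4 byte(s))
  byte[9]=0xF6 cont=1 payload=0x76=118: acc |= 118<<0 -> acc=118 shift=7
  byte[10]=0x95 cont=1 payload=0x15=21: acc |= 21<<7 -> acc=2806 shift=14
  byte[11]=0x4C cont=0 payload=0x4C=76: acc |= 76<<14 -> acc=1247990 shift=21 [end]
Varint 4: bytes[9:12] = F6 95 4C -> value 1247990 (3 byte(s))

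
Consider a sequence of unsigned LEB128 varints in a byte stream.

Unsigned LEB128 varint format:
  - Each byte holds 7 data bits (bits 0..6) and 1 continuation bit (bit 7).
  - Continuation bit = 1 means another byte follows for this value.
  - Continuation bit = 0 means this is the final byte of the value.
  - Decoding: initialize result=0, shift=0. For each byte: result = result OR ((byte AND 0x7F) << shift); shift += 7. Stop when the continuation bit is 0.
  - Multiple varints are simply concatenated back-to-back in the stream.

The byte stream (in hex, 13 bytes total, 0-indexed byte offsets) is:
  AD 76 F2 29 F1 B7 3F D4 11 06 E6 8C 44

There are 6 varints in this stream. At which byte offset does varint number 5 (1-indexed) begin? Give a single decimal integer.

Answer: 9

Derivation:
  byte[0]=0xAD cont=1 payload=0x2D=45: acc |= 45<<0 -> acc=45 shift=7
  byte[1]=0x76 cont=0 payload=0x76=118: acc |= 118<<7 -> acc=15149 shift=14 [end]
Varint 1: bytes[0:2] = AD 76 -> value 15149 (2 byte(s))
  byte[2]=0xF2 cont=1 payload=0x72=114: acc |= 114<<0 -> acc=114 shift=7
  byte[3]=0x29 cont=0 payload=0x29=41: acc |= 41<<7 -> acc=5362 shift=14 [end]
Varint 2: bytes[2:4] = F2 29 -> value 5362 (2 byte(s))
  byte[4]=0xF1 cont=1 payload=0x71=113: acc |= 113<<0 -> acc=113 shift=7
  byte[5]=0xB7 cont=1 payload=0x37=55: acc |= 55<<7 -> acc=7153 shift=14
  byte[6]=0x3F cont=0 payload=0x3F=63: acc |= 63<<14 -> acc=1039345 shift=21 [end]
Varint 3: bytes[4:7] = F1 B7 3F -> value 1039345 (3 byte(s))
  byte[7]=0xD4 cont=1 payload=0x54=84: acc |= 84<<0 -> acc=84 shift=7
  byte[8]=0x11 cont=0 payload=0x11=17: acc |= 17<<7 -> acc=2260 shift=14 [end]
Varint 4: bytes[7:9] = D4 11 -> value 2260 (2 byte(s))
  byte[9]=0x06 cont=0 payload=0x06=6: acc |= 6<<0 -> acc=6 shift=7 [end]
Varint 5: bytes[9:10] = 06 -> value 6 (1 byte(s))
  byte[10]=0xE6 cont=1 payload=0x66=102: acc |= 102<<0 -> acc=102 shift=7
  byte[11]=0x8C cont=1 payload=0x0C=12: acc |= 12<<7 -> acc=1638 shift=14
  byte[12]=0x44 cont=0 payload=0x44=68: acc |= 68<<14 -> acc=1115750 shift=21 [end]
Varint 6: bytes[10:13] = E6 8C 44 -> value 1115750 (3 byte(s))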